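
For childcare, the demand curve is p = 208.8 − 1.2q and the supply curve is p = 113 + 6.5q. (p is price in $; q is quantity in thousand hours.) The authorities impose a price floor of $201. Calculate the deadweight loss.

Competitive equilibrium: 208.8 − 1.2q = 113 + 6.5q → q* = 12.4416, p* = 193.8701.
At the floor p = 201, quantity demanded = (208.8 − 201)/1.2 = 6.5.
Sellers' marginal cost at q' = 6.5: 113 + 6.5·6.5 = 155.25.
Δq = 12.4416 − 6.5 = 5.9416; wedge = 201 − 155.25 = 45.75.
The triangle = ½ × 5.9416 × 45.75 = $135.91 thousand.

$135.91 thousand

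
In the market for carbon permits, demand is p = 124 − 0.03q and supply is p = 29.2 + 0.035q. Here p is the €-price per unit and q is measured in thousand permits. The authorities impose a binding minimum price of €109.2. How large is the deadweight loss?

Competitive equilibrium: 124 − 0.03q = 29.2 + 0.035q → q* = 1458.46154, p* = 80.24615.
At the floor p = 109.2, quantity demanded = (124 − 109.2)/0.03 = 493.33333.
Sellers' marginal cost at q' = 493.33333: 29.2 + 0.035·493.33333 = 46.46667.
Δq = 1458.46154 − 493.33333 = 965.12821; wedge = 109.2 − 46.46667 = 62.73333.
Deadweight loss = ½ × 965.12821 × 62.73333 = €30272.85 thousand.

€30272.85 thousand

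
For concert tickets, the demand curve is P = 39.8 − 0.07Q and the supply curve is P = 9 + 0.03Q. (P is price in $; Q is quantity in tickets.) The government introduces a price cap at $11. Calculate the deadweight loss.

Competitive equilibrium: 39.8 − 0.07Q = 9 + 0.03Q → Q* = 308, P* = 18.24.
At the ceiling P = 11, quantity supplied = (11 − 9)/0.03 = 66.66667.
Willingness to pay at Q' = 66.66667: 39.8 − 0.07·66.66667 = 35.13333.
ΔQ = 308 − 66.66667 = 241.33333; wedge = 35.13333 − 11 = 24.13333.
The triangle = ½ × 241.33333 × 24.13333 = $2912.09.

$2912.09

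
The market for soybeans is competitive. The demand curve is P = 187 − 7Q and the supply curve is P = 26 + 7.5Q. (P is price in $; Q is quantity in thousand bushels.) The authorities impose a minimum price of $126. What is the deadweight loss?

Competitive equilibrium: 187 − 7Q = 26 + 7.5Q → Q* = 11.1034, P* = 109.2759.
At the floor P = 126, quantity demanded = (187 − 126)/7 = 8.7143.
Sellers' marginal cost at Q' = 8.7143: 26 + 7.5·8.7143 = 91.3573.
ΔQ = 11.1034 − 8.7143 = 2.3891; wedge = 126 − 91.3573 = 34.6427.
Deadweight loss = ½ × 2.3891 × 34.6427 = $41.38 thousand.

$41.38 thousand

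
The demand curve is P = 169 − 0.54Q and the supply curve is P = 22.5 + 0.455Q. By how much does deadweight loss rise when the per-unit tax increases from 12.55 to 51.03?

Competitive equilibrium: 169 − 0.54Q = 22.5 + 0.455Q → Q* = 147.2362, P* = 89.4925.
For a per-unit tax t: ΔQ = t/0.995, so DWL = ½·t·(t/0.995) = t²/1.99.
At t = 12.55: DWL = 79.147. At t = 51.03: DWL = 1308.573.
Increase = 1308.573 − 79.147 = 1229.43.

1229.43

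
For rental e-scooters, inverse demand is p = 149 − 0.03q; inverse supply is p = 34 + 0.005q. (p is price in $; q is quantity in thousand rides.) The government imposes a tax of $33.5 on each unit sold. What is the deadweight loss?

Competitive equilibrium: 149 − 0.03q = 34 + 0.005q → q* = 3285.7143, p* = 50.4286.
With the tax, the buyer price exceeds the seller price by 33.5: (149 − 0.03q) − (34 + 0.005q) = 33.5 → q' = 2328.5714.
Δq = 3285.7143 − 2328.5714 = 957.1429; the wedge equals the tax, 33.5.
Welfare loss = ½ × 957.1429 × 33.5 = $16032.14 thousand.

$16032.14 thousand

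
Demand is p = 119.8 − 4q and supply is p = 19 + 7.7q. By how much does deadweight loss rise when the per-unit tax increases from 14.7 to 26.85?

Competitive equilibrium: 119.8 − 4q = 19 + 7.7q → q* = 8.6154, p* = 85.3385.
For a per-unit tax t: Δq = t/11.7, so DWL = ½·t·(t/11.7) = t²/23.4.
At t = 14.7: DWL = 9.235. At t = 26.85: DWL = 30.809.
Increase = 30.809 − 9.235 = 21.57.

21.57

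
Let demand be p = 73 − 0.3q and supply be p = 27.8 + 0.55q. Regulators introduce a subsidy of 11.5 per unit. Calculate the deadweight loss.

Competitive equilibrium: 73 − 0.3q = 27.8 + 0.55q → q* = 53.1765, p* = 57.0471.
The subsidy lowers effective supply by 11.5: p = 16.3 + 0.55q.
New quantity: 73 − 0.3q = 16.3 + 0.55q → q' = 66.7059.
Overproduction Δq = 66.7059 − 53.1765 = 13.5294; wedge = subsidy = 11.5.
The triangle = ½ × 13.5294 × 11.5 = 77.79.

77.79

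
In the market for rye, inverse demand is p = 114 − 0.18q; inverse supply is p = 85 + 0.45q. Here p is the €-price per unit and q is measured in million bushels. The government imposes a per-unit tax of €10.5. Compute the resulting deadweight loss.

Competitive equilibrium: 114 − 0.18q = 85 + 0.45q → q* = 46.0317, p* = 105.7143.
With the tax, the buyer price exceeds the seller price by 10.5: (114 − 0.18q) − (85 + 0.45q) = 10.5 → q' = 29.3651.
Δq = 46.0317 − 29.3651 = 16.6666; the wedge equals the tax, 10.5.
Deadweight loss = ½ × 16.6666 × 10.5 = €87.50 million.

€87.50 million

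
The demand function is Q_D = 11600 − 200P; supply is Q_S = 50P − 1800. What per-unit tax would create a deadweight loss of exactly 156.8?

2.8

In inverse form: demand P = 58 − 0.005Q, supply P = 36 + 0.02Q.
Competitive equilibrium: 58 − 0.005Q = 36 + 0.02Q → Q* = 880, P* = 53.6.
A tax t gives ΔQ = t/0.025 and wedge t, so DWL = t²/0.05.
t²/0.05 = 156.8 → t² = 7.84 → t = 2.8.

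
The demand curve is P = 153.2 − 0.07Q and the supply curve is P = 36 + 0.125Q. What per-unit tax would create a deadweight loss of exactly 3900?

Competitive equilibrium: 153.2 − 0.07Q = 36 + 0.125Q → Q* = 601.0256, P* = 111.1282.
A tax t gives ΔQ = t/0.195 and wedge t, so DWL = t²/0.39.
t²/0.39 = 3900 → t² = 1521 → t = 39.

39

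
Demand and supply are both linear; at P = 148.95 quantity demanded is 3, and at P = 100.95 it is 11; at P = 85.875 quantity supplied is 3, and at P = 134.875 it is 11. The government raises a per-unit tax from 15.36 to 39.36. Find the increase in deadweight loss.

Demand slope = (100.95 − 148.95)/(11 − 3) = −6, so P = 166.95 − 6Q.
Supply slope = (134.875 − 85.875)/(11 − 3) = 6.125, so P = 67.5 + 6.125Q.
Competitive equilibrium: 166.95 − 6Q = 67.5 + 6.125Q → Q* = 8.2021, P* = 117.7376.
For a per-unit tax t: ΔQ = t/12.125, so DWL = ½·t·(t/12.125) = t²/24.25.
At t = 15.36: DWL = 9.729. At t = 39.36: DWL = 63.885.
Increase = 63.885 − 9.729 = 54.16.

54.16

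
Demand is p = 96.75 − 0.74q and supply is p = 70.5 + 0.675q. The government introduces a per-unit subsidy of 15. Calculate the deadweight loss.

Competitive equilibrium: 96.75 − 0.74q = 70.5 + 0.675q → q* = 18.5512, p* = 83.0221.
The subsidy lowers effective supply by 15: p = 55.5 + 0.675q.
New quantity: 96.75 − 0.74q = 55.5 + 0.675q → q' = 29.1519.
Overproduction Δq = 29.1519 − 18.5512 = 10.6007; wedge = subsidy = 15.
Welfare loss = ½ × 10.6007 × 15 = 79.51.

79.51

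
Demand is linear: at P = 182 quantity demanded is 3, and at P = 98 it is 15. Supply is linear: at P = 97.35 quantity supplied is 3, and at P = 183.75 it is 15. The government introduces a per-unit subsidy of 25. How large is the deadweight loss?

Demand slope = (98 − 182)/(15 − 3) = −7, so P = 203 − 7Q.
Supply slope = (183.75 − 97.35)/(15 − 3) = 7.2, so P = 75.75 + 7.2Q.
Competitive equilibrium: 203 − 7Q = 75.75 + 7.2Q → Q* = 8.9613, P* = 140.2711.
The subsidy lowers effective supply by 25: P = 50.75 + 7.2Q.
New quantity: 203 − 7Q = 50.75 + 7.2Q → Q' = 10.7218.
Overproduction ΔQ = 10.7218 − 8.9613 = 1.7605; wedge = subsidy = 25.
The triangle = ½ × 1.7605 × 25 = 22.01.

22.01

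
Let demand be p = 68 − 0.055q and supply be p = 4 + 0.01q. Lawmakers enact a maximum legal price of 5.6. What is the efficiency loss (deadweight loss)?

Competitive equilibrium: 68 − 0.055q = 4 + 0.01q → q* = 984.6154, p* = 13.8462.
At the ceiling p = 5.6, quantity supplied = (5.6 − 4)/0.01 = 160.
Willingness to pay at q' = 160: 68 − 0.055·160 = 59.2.
Δq = 984.6154 − 160 = 824.6154; wedge = 59.2 − 5.6 = 53.6.
The triangle = ½ × 824.6154 × 53.6 = 22099.69.

22099.69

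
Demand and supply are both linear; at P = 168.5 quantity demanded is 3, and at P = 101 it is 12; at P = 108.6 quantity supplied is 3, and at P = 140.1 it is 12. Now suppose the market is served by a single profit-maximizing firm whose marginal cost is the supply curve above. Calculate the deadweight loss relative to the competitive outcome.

64.47

Demand slope = (101 − 168.5)/(12 − 3) = −7.5, so P = 191 − 7.5Q.
Supply slope = (140.1 − 108.6)/(12 − 3) = 3.5, so P = 98.1 + 3.5Q.
Competitive equilibrium: 191 − 7.5Q = 98.1 + 3.5Q → Q* = 8.44545, P* = 127.65909.
Marginal revenue: MR = 191 − 15Q. Set MR = MC: 191 − 15Q = 98.1 + 3.5Q → Q_m = 5.02162.
Price P_m = 191 − 7.5·5.02162 = 153.33785; MC(Q_m) = 98.1 + 3.5·5.02162 = 115.67567.
Competitive Q* = 8.44545, so ΔQ = 3.42383; wedge = 153.33785 − 115.67567 = 37.66218.
Deadweight loss = ½ × 3.42383 × 37.66218 = 64.47.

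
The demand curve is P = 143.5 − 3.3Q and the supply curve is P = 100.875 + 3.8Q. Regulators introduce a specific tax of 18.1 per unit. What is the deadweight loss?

23.07

Competitive equilibrium: 143.5 − 3.3Q = 100.875 + 3.8Q → Q* = 6.0035, P* = 123.6884.
With the tax, the buyer price exceeds the seller price by 18.1: (143.5 − 3.3Q) − (100.875 + 3.8Q) = 18.1 → Q' = 3.4542.
ΔQ = 6.0035 − 3.4542 = 2.5493; the wedge equals the tax, 18.1.
The triangle = ½ × 2.5493 × 18.1 = 23.07.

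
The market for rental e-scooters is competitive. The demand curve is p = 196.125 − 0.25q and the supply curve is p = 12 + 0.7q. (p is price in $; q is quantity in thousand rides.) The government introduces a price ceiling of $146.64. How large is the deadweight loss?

$1.03 thousand

Competitive equilibrium: 196.125 − 0.25q = 12 + 0.7q → q* = 193.8158, p* = 147.6711.
At the ceiling p = 146.64, quantity supplied = (146.64 − 12)/0.7 = 192.3429.
Willingness to pay at q' = 192.3429: 196.125 − 0.25·192.3429 = 148.0393.
Δq = 193.8158 − 192.3429 = 1.4729; wedge = 148.0393 − 146.64 = 1.3993.
DWL = ½ × 1.4729 × 1.3993 = $1.03 thousand.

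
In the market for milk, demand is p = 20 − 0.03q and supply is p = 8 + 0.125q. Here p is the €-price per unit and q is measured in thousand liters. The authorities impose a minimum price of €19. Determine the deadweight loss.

Competitive equilibrium: 20 − 0.03q = 8 + 0.125q → q* = 77.4194, p* = 17.6774.
At the floor p = 19, quantity demanded = (20 − 19)/0.03 = 33.3333.
Sellers' marginal cost at q' = 33.3333: 8 + 0.125·33.3333 = 12.1667.
Δq = 77.4194 − 33.3333 = 44.0861; wedge = 19 − 12.1667 = 6.8333.
Deadweight loss = ½ × 44.0861 × 6.8333 = €150.63 thousand.

€150.63 thousand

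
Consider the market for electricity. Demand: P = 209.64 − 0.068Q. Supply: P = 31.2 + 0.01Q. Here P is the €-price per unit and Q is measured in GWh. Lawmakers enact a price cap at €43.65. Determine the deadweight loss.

Competitive equilibrium: 209.64 − 0.068Q = 31.2 + 0.01Q → Q* = 2287.6923, P* = 54.0769.
At the ceiling P = 43.65, quantity supplied = (43.65 − 31.2)/0.01 = 1245.
Willingness to pay at Q' = 1245: 209.64 − 0.068·1245 = 124.98.
ΔQ = 2287.6923 − 1245 = 1042.6923; wedge = 124.98 − 43.65 = 81.33.
Deadweight loss = ½ × 1042.6923 × 81.33 = €42401.08.

€42401.08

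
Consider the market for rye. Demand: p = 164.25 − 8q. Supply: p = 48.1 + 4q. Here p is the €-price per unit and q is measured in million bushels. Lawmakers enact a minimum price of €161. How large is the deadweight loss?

Competitive equilibrium: 164.25 − 8q = 48.1 + 4q → q* = 9.6792, p* = 86.8167.
At the floor p = 161, quantity demanded = (164.25 − 161)/8 = 0.4063.
Sellers' marginal cost at q' = 0.4063: 48.1 + 4·0.4063 = 49.7252.
Δq = 9.6792 − 0.4063 = 9.2729; wedge = 161 − 49.7252 = 111.2748.
Deadweight loss = ½ × 9.2729 × 111.2748 = €515.92 million.

€515.92 million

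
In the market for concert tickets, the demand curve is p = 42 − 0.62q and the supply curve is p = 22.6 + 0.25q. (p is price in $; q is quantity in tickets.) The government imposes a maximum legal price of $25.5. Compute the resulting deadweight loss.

$49.79

Competitive equilibrium: 42 − 0.62q = 22.6 + 0.25q → q* = 22.2989, p* = 28.1747.
At the ceiling p = 25.5, quantity supplied = (25.5 − 22.6)/0.25 = 11.6.
Willingness to pay at q' = 11.6: 42 − 0.62·11.6 = 34.808.
Δq = 22.2989 − 11.6 = 10.6989; wedge = 34.808 − 25.5 = 9.308.
The triangle = ½ × 10.6989 × 9.308 = $49.79.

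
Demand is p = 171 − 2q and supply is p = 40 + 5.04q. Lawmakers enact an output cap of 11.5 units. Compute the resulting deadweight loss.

Competitive equilibrium: 171 − 2q = 40 + 5.04q → q* = 18.608, p* = 133.7841.
At q = 11.5: demand price = 171 − 2·11.5 = 148; supply price = 40 + 5.04·11.5 = 97.96.
Δq = 18.608 − 11.5 = 7.108; wedge = 148 − 97.96 = 50.04.
Deadweight loss = ½ × 7.108 × 50.04 = 177.84.

177.84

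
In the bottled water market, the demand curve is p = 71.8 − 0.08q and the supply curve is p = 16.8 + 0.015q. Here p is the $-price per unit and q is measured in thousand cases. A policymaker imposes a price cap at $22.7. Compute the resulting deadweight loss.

Competitive equilibrium: 71.8 − 0.08q = 16.8 + 0.015q → q* = 578.94737, p* = 25.48421.
At the ceiling p = 22.7, quantity supplied = (22.7 − 16.8)/0.015 = 393.33333.
Willingness to pay at q' = 393.33333: 71.8 − 0.08·393.33333 = 40.33333.
Δq = 578.94737 − 393.33333 = 185.61404; wedge = 40.33333 − 22.7 = 17.63333.
DWL = ½ × 185.61404 × 17.63333 = $1636.50 thousand.

$1636.50 thousand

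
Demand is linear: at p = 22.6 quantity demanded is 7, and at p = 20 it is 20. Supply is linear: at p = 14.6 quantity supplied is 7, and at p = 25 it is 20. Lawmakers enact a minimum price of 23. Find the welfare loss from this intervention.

50

Demand slope = (20 − 22.6)/(20 − 7) = −0.2, so p = 24 − 0.2q.
Supply slope = (25 − 14.6)/(20 − 7) = 0.8, so p = 9 + 0.8q.
Competitive equilibrium: 24 − 0.2q = 9 + 0.8q → q* = 15, p* = 21.
At the floor p = 23, quantity demanded = (24 − 23)/0.2 = 5.
Sellers' marginal cost at q' = 5: 9 + 0.8·5 = 13.
Δq = 15 − 5 = 10; wedge = 23 − 13 = 10.
DWL = ½ × 10 × 10 = 50.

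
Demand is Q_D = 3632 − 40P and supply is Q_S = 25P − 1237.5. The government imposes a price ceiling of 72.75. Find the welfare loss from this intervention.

In inverse form: demand P = 90.8 − 0.025Q, supply P = 49.5 + 0.04Q.
Competitive equilibrium: 90.8 − 0.025Q = 49.5 + 0.04Q → Q* = 635.3846, P* = 74.9154.
At the ceiling P = 72.75, quantity supplied = (72.75 − 49.5)/0.04 = 581.25.
Willingness to pay at Q' = 581.25: 90.8 − 0.025·581.25 = 76.2688.
ΔQ = 635.3846 − 581.25 = 54.1346; wedge = 76.2688 − 72.75 = 3.5188.
Welfare loss = ½ × 54.1346 × 3.5188 = 95.24.

95.24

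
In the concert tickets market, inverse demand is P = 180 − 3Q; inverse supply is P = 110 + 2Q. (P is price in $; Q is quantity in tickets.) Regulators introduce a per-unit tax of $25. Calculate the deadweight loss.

Competitive equilibrium: 180 − 3Q = 110 + 2Q → Q* = 14, P* = 138.
With the tax, the buyer price exceeds the seller price by 25: (180 − 3Q) − (110 + 2Q) = 25 → Q' = 9.
ΔQ = 14 − 9 = 5; the wedge equals the tax, 25.
Deadweight loss = ½ × 5 × 25 = $62.50.

$62.50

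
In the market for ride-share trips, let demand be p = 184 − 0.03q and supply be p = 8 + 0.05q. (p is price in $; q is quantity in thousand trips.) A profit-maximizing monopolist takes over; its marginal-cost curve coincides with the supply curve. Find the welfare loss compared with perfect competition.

$14400 thousand

Competitive equilibrium: 184 − 0.03q = 8 + 0.05q → q* = 2200, p* = 118.
Marginal revenue: MR = 184 − 0.06q. Set MR = MC: 184 − 0.06q = 8 + 0.05q → q_m = 1600.
Price p_m = 184 − 0.03·1600 = 136; MC(q_m) = 8 + 0.05·1600 = 88.
Competitive q* = 2200, so Δq = 600; wedge = 136 − 88 = 48.
DWL = ½ × 600 × 48 = $14400 thousand.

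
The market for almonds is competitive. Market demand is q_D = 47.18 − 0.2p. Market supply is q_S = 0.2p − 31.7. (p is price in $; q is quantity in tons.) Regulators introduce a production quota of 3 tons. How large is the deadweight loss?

In inverse form: demand p = 235.9 − 5q, supply p = 158.5 + 5q.
Competitive equilibrium: 235.9 − 5q = 158.5 + 5q → q* = 7.74, p* = 197.2.
At q = 3: demand price = 235.9 − 5·3 = 220.9; supply price = 158.5 + 5·3 = 173.5.
Δq = 7.74 − 3 = 4.74; wedge = 220.9 − 173.5 = 47.4.
Welfare loss = ½ × 4.74 × 47.4 = $112.338.

$112.338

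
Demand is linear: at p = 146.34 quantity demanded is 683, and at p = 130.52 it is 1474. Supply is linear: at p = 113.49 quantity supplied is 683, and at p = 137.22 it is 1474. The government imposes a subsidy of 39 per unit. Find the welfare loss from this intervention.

Demand slope = (130.52 − 146.34)/(1474 − 683) = −0.02, so p = 160 − 0.02q.
Supply slope = (137.22 − 113.49)/(1474 − 683) = 0.03, so p = 93 + 0.03q.
Competitive equilibrium: 160 − 0.02q = 93 + 0.03q → q* = 1340, p* = 133.2.
The subsidy lowers effective supply by 39: p = 54 + 0.03q.
New quantity: 160 − 0.02q = 54 + 0.03q → q' = 2120.
Overproduction Δq = 2120 − 1340 = 780; wedge = subsidy = 39.
DWL = ½ × 780 × 39 = 15210.

15210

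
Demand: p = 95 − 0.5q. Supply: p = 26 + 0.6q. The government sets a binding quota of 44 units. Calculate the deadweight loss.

Competitive equilibrium: 95 − 0.5q = 26 + 0.6q → q* = 62.7273, p* = 63.6364.
At q = 44: demand price = 95 − 0.5·44 = 73; supply price = 26 + 0.6·44 = 52.4.
Δq = 62.7273 − 44 = 18.7273; wedge = 73 − 52.4 = 20.6.
The triangle = ½ × 18.7273 × 20.6 = 192.89.

192.89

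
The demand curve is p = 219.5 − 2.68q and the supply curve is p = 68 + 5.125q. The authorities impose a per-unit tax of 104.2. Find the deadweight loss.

Competitive equilibrium: 219.5 − 2.68q = 68 + 5.125q → q* = 19.4106, p* = 167.4795.
With the tax, the buyer price exceeds the seller price by 104.2: (219.5 − 2.68q) − (68 + 5.125q) = 104.2 → q' = 6.0602.
Δq = 19.4106 − 6.0602 = 13.3504; the wedge equals the tax, 104.2.
Welfare loss = ½ × 13.3504 × 104.2 = 695.56.

695.56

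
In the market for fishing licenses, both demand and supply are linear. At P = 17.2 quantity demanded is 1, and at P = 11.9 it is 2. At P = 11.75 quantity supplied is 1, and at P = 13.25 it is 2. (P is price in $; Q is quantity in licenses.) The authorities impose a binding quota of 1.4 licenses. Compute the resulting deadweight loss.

$0.55

Demand slope = (11.9 − 17.2)/(2 − 1) = −5.3, so P = 22.5 − 5.3Q.
Supply slope = (13.25 − 11.75)/(2 − 1) = 1.5, so P = 10.25 + 1.5Q.
Competitive equilibrium: 22.5 − 5.3Q = 10.25 + 1.5Q → Q* = 1.8015, P* = 12.9522.
At Q = 1.4: demand price = 22.5 − 5.3·1.4 = 15.08; supply price = 10.25 + 1.5·1.4 = 12.35.
ΔQ = 1.8015 − 1.4 = 0.4015; wedge = 15.08 − 12.35 = 2.73.
The triangle = ½ × 0.4015 × 2.73 = $0.55.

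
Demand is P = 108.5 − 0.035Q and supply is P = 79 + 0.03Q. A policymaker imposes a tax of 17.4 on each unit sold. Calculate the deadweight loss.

Competitive equilibrium: 108.5 − 0.035Q = 79 + 0.03Q → Q* = 453.8462, P* = 92.6154.
With the tax, the buyer price exceeds the seller price by 17.4: (108.5 − 0.035Q) − (79 + 0.03Q) = 17.4 → Q' = 186.1538.
ΔQ = 453.8462 − 186.1538 = 267.6924; the wedge equals the tax, 17.4.
The triangle = ½ × 267.6924 × 17.4 = 2328.92.

2328.92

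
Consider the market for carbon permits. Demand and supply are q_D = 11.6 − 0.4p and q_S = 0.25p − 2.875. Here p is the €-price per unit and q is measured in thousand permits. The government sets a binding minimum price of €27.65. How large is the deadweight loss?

€15.06 thousand

In inverse form: demand p = 29 − 2.5q, supply p = 11.5 + 4q.
Competitive equilibrium: 29 − 2.5q = 11.5 + 4q → q* = 2.6923, p* = 22.2692.
At the floor p = 27.65, quantity demanded = (29 − 27.65)/2.5 = 0.54.
Sellers' marginal cost at q' = 0.54: 11.5 + 4·0.54 = 13.66.
Δq = 2.6923 − 0.54 = 2.1523; wedge = 27.65 − 13.66 = 13.99.
DWL = ½ × 2.1523 × 13.99 = €15.06 thousand.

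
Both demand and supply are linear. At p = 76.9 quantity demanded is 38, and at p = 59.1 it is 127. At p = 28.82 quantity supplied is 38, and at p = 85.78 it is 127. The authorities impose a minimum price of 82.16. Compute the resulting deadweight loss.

2931.02

Demand slope = (59.1 − 76.9)/(127 − 38) = −0.2, so p = 84.5 − 0.2q.
Supply slope = (85.78 − 28.82)/(127 − 38) = 0.64, so p = 4.5 + 0.64q.
Competitive equilibrium: 84.5 − 0.2q = 4.5 + 0.64q → q* = 95.2381, p* = 65.4524.
At the floor p = 82.16, quantity demanded = (84.5 − 82.16)/0.2 = 11.7.
Sellers' marginal cost at q' = 11.7: 4.5 + 0.64·11.7 = 11.988.
Δq = 95.2381 − 11.7 = 83.5381; wedge = 82.16 − 11.988 = 70.172.
DWL = ½ × 83.5381 × 70.172 = 2931.02.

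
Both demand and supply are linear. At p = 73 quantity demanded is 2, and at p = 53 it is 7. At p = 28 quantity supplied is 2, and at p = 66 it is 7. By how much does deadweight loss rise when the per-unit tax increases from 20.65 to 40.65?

52.84

Demand slope = (53 − 73)/(7 − 2) = −4, so p = 81 − 4q.
Supply slope = (66 − 28)/(7 − 2) = 7.6, so p = 12.8 + 7.6q.
Competitive equilibrium: 81 − 4q = 12.8 + 7.6q → q* = 5.8793, p* = 57.4828.
For a per-unit tax t: Δq = t/11.6, so DWL = ½·t·(t/11.6) = t²/23.2.
At t = 20.65: DWL = 18.3803. At t = 40.65: DWL = 71.2251.
Increase = 71.2251 − 18.3803 = 52.84.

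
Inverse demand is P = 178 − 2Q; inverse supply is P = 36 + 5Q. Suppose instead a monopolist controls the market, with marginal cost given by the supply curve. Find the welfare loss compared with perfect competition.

71.13

Competitive equilibrium: 178 − 2Q = 36 + 5Q → Q* = 20.28571, P* = 137.42857.
Marginal revenue: MR = 178 − 4Q. Set MR = MC: 178 − 4Q = 36 + 5Q → Q_m = 15.77778.
Price P_m = 178 − 2·15.77778 = 146.44444; MC(Q_m) = 36 + 5·15.77778 = 114.8889.
Competitive Q* = 20.28571, so ΔQ = 4.50793; wedge = 146.44444 − 114.8889 = 31.55554.
DWL = ½ × 4.50793 × 31.55554 = 71.13.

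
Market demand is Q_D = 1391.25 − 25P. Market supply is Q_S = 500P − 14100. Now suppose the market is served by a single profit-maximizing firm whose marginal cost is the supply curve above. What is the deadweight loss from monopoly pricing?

In inverse form: demand P = 55.65 − 0.04Q, supply P = 28.2 + 0.002Q.
Competitive equilibrium: 55.65 − 0.04Q = 28.2 + 0.002Q → Q* = 653.57143, P* = 29.50714.
Marginal revenue: MR = 55.65 − 0.08Q. Set MR = MC: 55.65 − 0.08Q = 28.2 + 0.002Q → Q_m = 334.7561.
Price P_m = 55.65 − 0.04·334.7561 = 42.25976; MC(Q_m) = 28.2 + 0.002·334.7561 = 28.86951.
Competitive Q* = 653.57143, so ΔQ = 318.81533; wedge = 42.25976 − 28.86951 = 13.39025.
DWL = ½ × 318.81533 × 13.39025 = 2134.51.

2134.51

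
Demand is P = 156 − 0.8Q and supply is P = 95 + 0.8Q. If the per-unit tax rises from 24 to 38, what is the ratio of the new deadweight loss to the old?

2.507

Competitive equilibrium: 156 − 0.8Q = 95 + 0.8Q → Q* = 38.125, P* = 125.5.
For a per-unit tax t: ΔQ = t/1.6, so DWL = ½·t·(t/1.6) = t²/3.2.
At t = 24: DWL = 180. At t = 38: DWL = 451.25.
Ratio = (38/24)² = 2.507.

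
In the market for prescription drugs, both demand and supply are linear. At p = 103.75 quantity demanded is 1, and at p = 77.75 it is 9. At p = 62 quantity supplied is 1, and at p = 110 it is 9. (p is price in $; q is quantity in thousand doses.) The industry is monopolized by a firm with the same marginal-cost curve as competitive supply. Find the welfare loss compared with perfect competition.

$9.50 thousand

Demand slope = (77.75 − 103.75)/(9 − 1) = −3.25, so p = 107 − 3.25q.
Supply slope = (110 − 62)/(9 − 1) = 6, so p = 56 + 6q.
Competitive equilibrium: 107 − 3.25q = 56 + 6q → q* = 5.5135, p* = 89.0811.
Marginal revenue: MR = 107 − 6.5q. Set MR = MC: 107 − 6.5q = 56 + 6q → q_m = 4.08.
Price p_m = 107 − 3.25·4.08 = 93.74; MC(q_m) = 56 + 6·4.08 = 80.48.
Competitive q* = 5.5135, so Δq = 1.4335; wedge = 93.74 − 80.48 = 13.26.
Welfare loss = ½ × 1.4335 × 13.26 = $9.50 thousand.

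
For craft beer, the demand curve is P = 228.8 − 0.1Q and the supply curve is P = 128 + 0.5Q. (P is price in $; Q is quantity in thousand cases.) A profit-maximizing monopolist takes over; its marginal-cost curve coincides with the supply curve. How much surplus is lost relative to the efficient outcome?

Competitive equilibrium: 228.8 − 0.1Q = 128 + 0.5Q → Q* = 168, P* = 212.
Marginal revenue: MR = 228.8 − 0.2Q. Set MR = MC: 228.8 − 0.2Q = 128 + 0.5Q → Q_m = 144.
Price P_m = 228.8 − 0.1·144 = 214.4; MC(Q_m) = 128 + 0.5·144 = 200.
Competitive Q* = 168, so ΔQ = 24; wedge = 214.4 − 200 = 14.4.
The triangle = ½ × 24 × 14.4 = $172.80 thousand.

$172.80 thousand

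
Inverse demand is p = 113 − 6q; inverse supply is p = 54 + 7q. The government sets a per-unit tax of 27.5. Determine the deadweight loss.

29.09

Competitive equilibrium: 113 − 6q = 54 + 7q → q* = 4.5385, p* = 85.7692.
With the tax, the buyer price exceeds the seller price by 27.5: (113 − 6q) − (54 + 7q) = 27.5 → q' = 2.4231.
Δq = 4.5385 − 2.4231 = 2.1154; the wedge equals the tax, 27.5.
DWL = ½ × 2.1154 × 27.5 = 29.09.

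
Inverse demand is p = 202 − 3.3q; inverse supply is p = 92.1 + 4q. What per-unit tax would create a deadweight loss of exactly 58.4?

29.2

Competitive equilibrium: 202 − 3.3q = 92.1 + 4q → q* = 15.0548, p* = 152.3192.
A tax t gives Δq = t/7.3 and wedge t, so DWL = t²/14.6.
t²/14.6 = 58.4 → t² = 852.64 → t = 29.2.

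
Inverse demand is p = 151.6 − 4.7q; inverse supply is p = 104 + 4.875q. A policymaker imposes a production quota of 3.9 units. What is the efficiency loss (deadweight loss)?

5.49

Competitive equilibrium: 151.6 − 4.7q = 104 + 4.875q → q* = 4.9713, p* = 128.235.
At q = 3.9: demand price = 151.6 − 4.7·3.9 = 133.27; supply price = 104 + 4.875·3.9 = 123.0125.
Δq = 4.9713 − 3.9 = 1.0713; wedge = 133.27 − 123.0125 = 10.2575.
The triangle = ½ × 1.0713 × 10.2575 = 5.49.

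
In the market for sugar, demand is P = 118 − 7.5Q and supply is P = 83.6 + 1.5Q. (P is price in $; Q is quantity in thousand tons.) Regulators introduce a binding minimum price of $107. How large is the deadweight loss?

$24.97 thousand

Competitive equilibrium: 118 − 7.5Q = 83.6 + 1.5Q → Q* = 3.8222, P* = 89.3333.
At the floor P = 107, quantity demanded = (118 − 107)/7.5 = 1.4667.
Sellers' marginal cost at Q' = 1.4667: 83.6 + 1.5·1.4667 = 85.8001.
ΔQ = 3.8222 − 1.4667 = 2.3555; wedge = 107 − 85.8001 = 21.1999.
DWL = ½ × 2.3555 × 21.1999 = $24.97 thousand.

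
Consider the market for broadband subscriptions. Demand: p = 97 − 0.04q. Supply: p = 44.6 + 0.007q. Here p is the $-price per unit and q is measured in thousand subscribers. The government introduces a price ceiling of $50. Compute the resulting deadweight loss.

$2772.25 thousand

Competitive equilibrium: 97 − 0.04q = 44.6 + 0.007q → q* = 1114.89362, p* = 52.40426.
At the ceiling p = 50, quantity supplied = (50 − 44.6)/0.007 = 771.42857.
Willingness to pay at q' = 771.42857: 97 − 0.04·771.42857 = 66.14286.
Δq = 1114.89362 − 771.42857 = 343.46505; wedge = 66.14286 − 50 = 16.14286.
DWL = ½ × 343.46505 × 16.14286 = $2772.25 thousand.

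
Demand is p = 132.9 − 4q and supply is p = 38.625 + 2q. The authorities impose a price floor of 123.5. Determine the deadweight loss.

Competitive equilibrium: 132.9 − 4q = 38.625 + 2q → q* = 15.7125, p* = 70.05.
At the floor p = 123.5, quantity demanded = (132.9 − 123.5)/4 = 2.35.
Sellers' marginal cost at q' = 2.35: 38.625 + 2·2.35 = 43.325.
Δq = 15.7125 − 2.35 = 13.3625; wedge = 123.5 − 43.325 = 80.175.
Deadweight loss = ½ × 13.3625 × 80.175 = 535.67.

535.67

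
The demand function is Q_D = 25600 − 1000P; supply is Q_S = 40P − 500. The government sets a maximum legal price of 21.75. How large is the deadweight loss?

In inverse form: demand P = 25.6 − 0.001Q, supply P = 12.5 + 0.025Q.
Competitive equilibrium: 25.6 − 0.001Q = 12.5 + 0.025Q → Q* = 503.8462, P* = 25.0962.
At the ceiling P = 21.75, quantity supplied = (21.75 − 12.5)/0.025 = 370.
Willingness to pay at Q' = 370: 25.6 − 0.001·370 = 25.23.
ΔQ = 503.8462 − 370 = 133.8462; wedge = 25.23 − 21.75 = 3.48.
The triangle = ½ × 133.8462 × 3.48 = 232.89.

232.89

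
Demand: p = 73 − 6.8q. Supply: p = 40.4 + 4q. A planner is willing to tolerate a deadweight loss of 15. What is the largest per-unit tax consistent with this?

Competitive equilibrium: 73 − 6.8q = 40.4 + 4q → q* = 3.0185, p* = 52.4741.
A tax t gives Δq = t/10.8 and wedge t, so DWL = t²/21.6.
t²/21.6 = 15 → t² = 324 → t = 18.

18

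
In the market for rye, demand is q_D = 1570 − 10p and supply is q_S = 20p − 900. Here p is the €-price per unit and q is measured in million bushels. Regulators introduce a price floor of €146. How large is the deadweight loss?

In inverse form: demand p = 157 − 0.1q, supply p = 45 + 0.05q.
Competitive equilibrium: 157 − 0.1q = 45 + 0.05q → q* = 746.6667, p* = 82.3333.
At the floor p = 146, quantity demanded = (157 − 146)/0.1 = 110.
Sellers' marginal cost at q' = 110: 45 + 0.05·110 = 50.5.
Δq = 746.6667 − 110 = 636.6667; wedge = 146 − 50.5 = 95.5.
The triangle = ½ × 636.6667 × 95.5 = €30400.83 million.

€30400.83 million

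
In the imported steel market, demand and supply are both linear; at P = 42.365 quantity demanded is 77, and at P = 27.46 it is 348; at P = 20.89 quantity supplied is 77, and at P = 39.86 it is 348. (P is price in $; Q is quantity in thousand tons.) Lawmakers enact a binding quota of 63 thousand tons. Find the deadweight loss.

Demand slope = (27.46 − 42.365)/(348 − 77) = −0.055, so P = 46.6 − 0.055Q.
Supply slope = (39.86 − 20.89)/(348 − 77) = 0.07, so P = 15.5 + 0.07Q.
Competitive equilibrium: 46.6 − 0.055Q = 15.5 + 0.07Q → Q* = 248.8, P* = 32.916.
At Q = 63: demand price = 46.6 − 0.055·63 = 43.135; supply price = 15.5 + 0.07·63 = 19.91.
ΔQ = 248.8 − 63 = 185.8; wedge = 43.135 − 19.91 = 23.225.
Deadweight loss = ½ × 185.8 × 23.225 = $2157.60 thousand.

$2157.60 thousand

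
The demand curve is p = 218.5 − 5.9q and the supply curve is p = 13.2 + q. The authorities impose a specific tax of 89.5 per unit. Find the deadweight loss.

Competitive equilibrium: 218.5 − 5.9q = 13.2 + q → q* = 29.7536, p* = 42.9536.
With the tax, the buyer price exceeds the seller price by 89.5: (218.5 − 5.9q) − (13.2 + q) = 89.5 → q' = 16.7826.
Δq = 29.7536 − 16.7826 = 12.971; the wedge equals the tax, 89.5.
DWL = ½ × 12.971 × 89.5 = 580.45.

580.45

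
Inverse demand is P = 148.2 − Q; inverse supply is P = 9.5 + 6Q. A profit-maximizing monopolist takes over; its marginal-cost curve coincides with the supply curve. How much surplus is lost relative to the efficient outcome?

Competitive equilibrium: 148.2 − Q = 9.5 + 6Q → Q* = 19.8143, P* = 128.3857.
Marginal revenue: MR = 148.2 − 2Q. Set MR = MC: 148.2 − 2Q = 9.5 + 6Q → Q_m = 17.3375.
Price P_m = 148.2 − 1·17.3375 = 130.8625; MC(Q_m) = 9.5 + 6·17.3375 = 113.525.
Competitive Q* = 19.8143, so ΔQ = 2.4768; wedge = 130.8625 − 113.525 = 17.3375.
Welfare loss = ½ × 2.4768 × 17.3375 = 21.47.

21.47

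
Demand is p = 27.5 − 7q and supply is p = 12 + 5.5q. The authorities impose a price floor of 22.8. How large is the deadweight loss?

Competitive equilibrium: 27.5 − 7q = 12 + 5.5q → q* = 1.24, p* = 18.82.
At the floor p = 22.8, quantity demanded = (27.5 − 22.8)/7 = 0.6714.
Sellers' marginal cost at q' = 0.6714: 12 + 5.5·0.6714 = 15.6927.
Δq = 1.24 − 0.6714 = 0.5686; wedge = 22.8 − 15.6927 = 7.1073.
The triangle = ½ × 0.5686 × 7.1073 = 2.02.

2.02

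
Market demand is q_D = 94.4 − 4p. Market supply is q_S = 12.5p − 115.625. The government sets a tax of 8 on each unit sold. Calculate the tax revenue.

In inverse form: demand p = 23.6 − 0.25q, supply p = 9.25 + 0.08q.
Competitive equilibrium: 23.6 − 0.25q = 9.25 + 0.08q → q* = 43.4848, p* = 12.7288.
With the tax, the buyer price exceeds the seller price by 8: (23.6 − 0.25q) − (9.25 + 0.08q) = 8 → q' = 19.2424.
Tax revenue = 8 × 19.2424 = 153.94.

153.94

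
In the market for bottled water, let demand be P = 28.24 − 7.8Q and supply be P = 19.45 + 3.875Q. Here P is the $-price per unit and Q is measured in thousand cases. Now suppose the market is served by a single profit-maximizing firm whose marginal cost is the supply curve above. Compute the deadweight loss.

Competitive equilibrium: 28.24 − 7.8Q = 19.45 + 3.875Q → Q* = 0.7529, P* = 22.3675.
Marginal revenue: MR = 28.24 − 15.6Q. Set MR = MC: 28.24 − 15.6Q = 19.45 + 3.875Q → Q_m = 0.4513.
Price P_m = 28.24 − 7.8·0.4513 = 24.7199; MC(Q_m) = 19.45 + 3.875·0.4513 = 21.1988.
Competitive Q* = 0.7529, so ΔQ = 0.3016; wedge = 24.7199 − 21.1988 = 3.5211.
Welfare loss = ½ × 0.3016 × 3.5211 = $0.53 thousand.

$0.53 thousand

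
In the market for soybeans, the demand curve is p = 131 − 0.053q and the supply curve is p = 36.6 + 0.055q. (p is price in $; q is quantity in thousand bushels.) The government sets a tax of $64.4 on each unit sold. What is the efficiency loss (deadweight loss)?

Competitive equilibrium: 131 − 0.053q = 36.6 + 0.055q → q* = 874.0741, p* = 84.6741.
With the tax, the buyer price exceeds the seller price by 64.4: (131 − 0.053q) − (36.6 + 0.055q) = 64.4 → q' = 277.7778.
Δq = 874.0741 − 277.7778 = 596.2963; the wedge equals the tax, 64.4.
Deadweight loss = ½ × 596.2963 × 64.4 = $19200.74 thousand.

$19200.74 thousand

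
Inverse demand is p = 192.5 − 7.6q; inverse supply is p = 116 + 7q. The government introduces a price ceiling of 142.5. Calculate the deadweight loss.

15.43

Competitive equilibrium: 192.5 − 7.6q = 116 + 7q → q* = 5.2397, p* = 152.6781.
At the ceiling p = 142.5, quantity supplied = (142.5 − 116)/7 = 3.7857.
Willingness to pay at q' = 3.7857: 192.5 − 7.6·3.7857 = 163.7287.
Δq = 5.2397 − 3.7857 = 1.454; wedge = 163.7287 − 142.5 = 21.2287.
The triangle = ½ × 1.454 × 21.2287 = 15.43.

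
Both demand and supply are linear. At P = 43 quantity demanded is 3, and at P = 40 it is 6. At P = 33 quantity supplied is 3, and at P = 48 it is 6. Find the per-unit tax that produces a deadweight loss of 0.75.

Demand slope = (40 − 43)/(6 − 3) = −1, so P = 46 − Q.
Supply slope = (48 − 33)/(6 − 3) = 5, so P = 18 + 5Q.
Competitive equilibrium: 46 − Q = 18 + 5Q → Q* = 4.6667, P* = 41.3333.
A tax t gives ΔQ = t/6 and wedge t, so DWL = t²/12.
t²/12 = 0.75 → t² = 9 → t = 3.

3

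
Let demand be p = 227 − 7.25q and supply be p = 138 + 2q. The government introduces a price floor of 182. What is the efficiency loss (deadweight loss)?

53.93

Competitive equilibrium: 227 − 7.25q = 138 + 2q → q* = 9.6216, p* = 157.2432.
At the floor p = 182, quantity demanded = (227 − 182)/7.25 = 6.2069.
Sellers' marginal cost at q' = 6.2069: 138 + 2·6.2069 = 150.4138.
Δq = 9.6216 − 6.2069 = 3.4147; wedge = 182 − 150.4138 = 31.5862.
The triangle = ½ × 3.4147 × 31.5862 = 53.93.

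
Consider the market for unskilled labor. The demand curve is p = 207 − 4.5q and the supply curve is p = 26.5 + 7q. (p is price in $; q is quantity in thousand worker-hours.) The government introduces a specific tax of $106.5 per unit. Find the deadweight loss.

Competitive equilibrium: 207 − 4.5q = 26.5 + 7q → q* = 15.6957, p* = 136.3696.
With the tax, the buyer price exceeds the seller price by 106.5: (207 − 4.5q) − (26.5 + 7q) = 106.5 → q' = 6.4348.
Δq = 15.6957 − 6.4348 = 9.2609; the wedge equals the tax, 106.5.
The triangle = ½ × 9.2609 × 106.5 = $493.14 thousand.

$493.14 thousand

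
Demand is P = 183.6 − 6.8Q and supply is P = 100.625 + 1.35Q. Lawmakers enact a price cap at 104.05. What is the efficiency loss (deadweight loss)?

238.10

Competitive equilibrium: 183.6 − 6.8Q = 100.625 + 1.35Q → Q* = 10.181, P* = 114.3693.
At the ceiling P = 104.05, quantity supplied = (104.05 − 100.625)/1.35 = 2.537.
Willingness to pay at Q' = 2.537: 183.6 − 6.8·2.537 = 166.3484.
ΔQ = 10.181 − 2.537 = 7.644; wedge = 166.3484 − 104.05 = 62.2984.
Welfare loss = ½ × 7.644 × 62.2984 = 238.10.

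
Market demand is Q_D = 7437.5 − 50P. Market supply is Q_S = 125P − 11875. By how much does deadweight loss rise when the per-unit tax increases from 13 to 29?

12000

In inverse form: demand P = 148.75 − 0.02Q, supply P = 95 + 0.008Q.
Competitive equilibrium: 148.75 − 0.02Q = 95 + 0.008Q → Q* = 1919.6429, P* = 110.3571.
For a per-unit tax t: ΔQ = t/0.028, so DWL = ½·t·(t/0.028) = t²/0.056.
At t = 13: DWL = 3017.857. At t = 29: DWL = 15017.857.
Increase = 15017.857 − 3017.857 = 12000.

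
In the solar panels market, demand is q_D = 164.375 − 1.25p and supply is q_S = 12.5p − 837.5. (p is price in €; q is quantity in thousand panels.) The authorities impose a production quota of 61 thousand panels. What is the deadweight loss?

In inverse form: demand p = 131.5 − 0.8q, supply p = 67 + 0.08q.
Competitive equilibrium: 131.5 − 0.8q = 67 + 0.08q → q* = 73.2955, p* = 72.8636.
At q = 61: demand price = 131.5 − 0.8·61 = 82.7; supply price = 67 + 0.08·61 = 71.88.
Δq = 73.2955 − 61 = 12.2955; wedge = 82.7 − 71.88 = 10.82.
Welfare loss = ½ × 12.2955 × 10.82 = €66.52 thousand.

€66.52 thousand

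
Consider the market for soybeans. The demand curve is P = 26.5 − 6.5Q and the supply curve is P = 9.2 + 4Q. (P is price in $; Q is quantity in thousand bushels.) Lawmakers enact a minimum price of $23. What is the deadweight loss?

$6.46 thousand

Competitive equilibrium: 26.5 − 6.5Q = 9.2 + 4Q → Q* = 1.6476, P* = 15.7905.
At the floor P = 23, quantity demanded = (26.5 − 23)/6.5 = 0.5385.
Sellers' marginal cost at Q' = 0.5385: 9.2 + 4·0.5385 = 11.354.
ΔQ = 1.6476 − 0.5385 = 1.1091; wedge = 23 − 11.354 = 11.646.
The triangle = ½ × 1.1091 × 11.646 = $6.46 thousand.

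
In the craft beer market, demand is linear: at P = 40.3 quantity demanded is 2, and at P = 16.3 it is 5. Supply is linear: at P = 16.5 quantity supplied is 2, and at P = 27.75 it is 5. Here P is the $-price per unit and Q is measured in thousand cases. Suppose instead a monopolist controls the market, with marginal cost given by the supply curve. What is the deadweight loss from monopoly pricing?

$15.62 thousand

Demand slope = (16.3 − 40.3)/(5 − 2) = −8, so P = 56.3 − 8Q.
Supply slope = (27.75 − 16.5)/(5 − 2) = 3.75, so P = 9 + 3.75Q.
Competitive equilibrium: 56.3 − 8Q = 9 + 3.75Q → Q* = 4.0255, P* = 24.0957.
Marginal revenue: MR = 56.3 − 16Q. Set MR = MC: 56.3 − 16Q = 9 + 3.75Q → Q_m = 2.3949.
Price P_m = 56.3 − 8·2.3949 = 37.1408; MC(Q_m) = 9 + 3.75·2.3949 = 17.9809.
Competitive Q* = 4.0255, so ΔQ = 1.6306; wedge = 37.1408 − 17.9809 = 19.1599.
Welfare loss = ½ × 1.6306 × 19.1599 = $15.62 thousand.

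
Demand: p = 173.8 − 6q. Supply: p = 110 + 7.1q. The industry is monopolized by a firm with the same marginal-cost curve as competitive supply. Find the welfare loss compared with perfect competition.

Competitive equilibrium: 173.8 − 6q = 110 + 7.1q → q* = 4.8702, p* = 144.5786.
Marginal revenue: MR = 173.8 − 12q. Set MR = MC: 173.8 − 12q = 110 + 7.1q → q_m = 3.3403.
Price p_m = 173.8 − 6·3.3403 = 153.7582; MC(q_m) = 110 + 7.1·3.3403 = 133.7161.
Competitive q* = 4.8702, so Δq = 1.5299; wedge = 153.7582 − 133.7161 = 20.0421.
Deadweight loss = ½ × 1.5299 × 20.0421 = 15.33.

15.33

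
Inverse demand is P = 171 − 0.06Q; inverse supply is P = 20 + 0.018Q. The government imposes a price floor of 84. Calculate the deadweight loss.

Competitive equilibrium: 171 − 0.06Q = 20 + 0.018Q → Q* = 1935.8974, P* = 54.8462.
At the floor P = 84, quantity demanded = (171 − 84)/0.06 = 1450.
Sellers' marginal cost at Q' = 1450: 20 + 0.018·1450 = 46.1.
ΔQ = 1935.8974 − 1450 = 485.8974; wedge = 84 − 46.1 = 37.9.
Welfare loss = ½ × 485.8974 × 37.9 = 9207.76.

9207.76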